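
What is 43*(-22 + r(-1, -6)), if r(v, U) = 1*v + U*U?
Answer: 559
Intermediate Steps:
r(v, U) = v + U**2
43*(-22 + r(-1, -6)) = 43*(-22 + (-1 + (-6)**2)) = 43*(-22 + (-1 + 36)) = 43*(-22 + 35) = 43*13 = 559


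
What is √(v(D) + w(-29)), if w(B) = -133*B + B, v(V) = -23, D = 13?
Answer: √3805 ≈ 61.685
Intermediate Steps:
w(B) = -132*B
√(v(D) + w(-29)) = √(-23 - 132*(-29)) = √(-23 + 3828) = √3805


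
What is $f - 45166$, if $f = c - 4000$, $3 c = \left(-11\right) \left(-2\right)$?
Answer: $- \frac{147476}{3} \approx -49159.0$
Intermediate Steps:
$c = \frac{22}{3}$ ($c = \frac{\left(-11\right) \left(-2\right)}{3} = \frac{1}{3} \cdot 22 = \frac{22}{3} \approx 7.3333$)
$f = - \frac{11978}{3}$ ($f = \frac{22}{3} - 4000 = - \frac{11978}{3} \approx -3992.7$)
$f - 45166 = - \frac{11978}{3} - 45166 = - \frac{147476}{3}$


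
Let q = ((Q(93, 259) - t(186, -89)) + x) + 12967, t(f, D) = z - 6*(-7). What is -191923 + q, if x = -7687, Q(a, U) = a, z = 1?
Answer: -186593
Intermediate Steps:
t(f, D) = 43 (t(f, D) = 1 - 6*(-7) = 1 + 42 = 43)
q = 5330 (q = ((93 - 1*43) - 7687) + 12967 = ((93 - 43) - 7687) + 12967 = (50 - 7687) + 12967 = -7637 + 12967 = 5330)
-191923 + q = -191923 + 5330 = -186593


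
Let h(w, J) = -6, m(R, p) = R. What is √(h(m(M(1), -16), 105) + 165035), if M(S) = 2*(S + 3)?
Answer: √165029 ≈ 406.24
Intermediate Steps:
M(S) = 6 + 2*S (M(S) = 2*(3 + S) = 6 + 2*S)
√(h(m(M(1), -16), 105) + 165035) = √(-6 + 165035) = √165029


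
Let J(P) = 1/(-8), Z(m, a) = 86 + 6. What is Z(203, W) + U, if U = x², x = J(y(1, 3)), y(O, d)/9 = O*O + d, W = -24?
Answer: 5889/64 ≈ 92.016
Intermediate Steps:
y(O, d) = 9*d + 9*O² (y(O, d) = 9*(O*O + d) = 9*(O² + d) = 9*(d + O²) = 9*d + 9*O²)
Z(m, a) = 92
J(P) = -⅛
x = -⅛ ≈ -0.12500
U = 1/64 (U = (-⅛)² = 1/64 ≈ 0.015625)
Z(203, W) + U = 92 + 1/64 = 5889/64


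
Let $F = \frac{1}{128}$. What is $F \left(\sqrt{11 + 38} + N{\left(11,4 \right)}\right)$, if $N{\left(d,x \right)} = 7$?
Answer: $\frac{7}{64} \approx 0.10938$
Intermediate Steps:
$F = \frac{1}{128} \approx 0.0078125$
$F \left(\sqrt{11 + 38} + N{\left(11,4 \right)}\right) = \frac{\sqrt{11 + 38} + 7}{128} = \frac{\sqrt{49} + 7}{128} = \frac{7 + 7}{128} = \frac{1}{128} \cdot 14 = \frac{7}{64}$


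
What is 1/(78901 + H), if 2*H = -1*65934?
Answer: 1/45934 ≈ 2.1770e-5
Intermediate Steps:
H = -32967 (H = (-1*65934)/2 = (1/2)*(-65934) = -32967)
1/(78901 + H) = 1/(78901 - 32967) = 1/45934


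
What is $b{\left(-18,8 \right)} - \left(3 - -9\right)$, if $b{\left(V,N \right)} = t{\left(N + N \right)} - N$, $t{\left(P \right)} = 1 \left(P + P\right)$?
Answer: $12$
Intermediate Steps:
$t{\left(P \right)} = 2 P$ ($t{\left(P \right)} = 1 \cdot 2 P = 2 P$)
$b{\left(V,N \right)} = 3 N$ ($b{\left(V,N \right)} = 2 \left(N + N\right) - N = 2 \cdot 2 N - N = 4 N - N = 3 N$)
$b{\left(-18,8 \right)} - \left(3 - -9\right) = 3 \cdot 8 - \left(3 - -9\right) = 24 - \left(3 + 9\right) = 24 - 12 = 12$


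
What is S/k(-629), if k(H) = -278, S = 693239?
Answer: -693239/278 ≈ -2493.7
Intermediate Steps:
S/k(-629) = 693239/(-278) = 693239*(-1/278) = -693239/278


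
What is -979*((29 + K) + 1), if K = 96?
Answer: -123354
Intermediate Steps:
-979*((29 + K) + 1) = -979*((29 + 96) + 1) = -979*(125 + 1) = -979*126 = -123354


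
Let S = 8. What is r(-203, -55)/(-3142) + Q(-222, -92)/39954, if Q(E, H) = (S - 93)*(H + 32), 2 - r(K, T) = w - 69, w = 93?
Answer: 1408599/10461289 ≈ 0.13465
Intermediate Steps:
r(K, T) = -22 (r(K, T) = 2 - (93 - 69) = 2 - 1*24 = 2 - 24 = -22)
Q(E, H) = -2720 - 85*H (Q(E, H) = (8 - 93)*(H + 32) = -85*(32 + H) = -2720 - 85*H)
r(-203, -55)/(-3142) + Q(-222, -92)/39954 = -22/(-3142) + (-2720 - 85*(-92))/39954 = -22*(-1/3142) + (-2720 + 7820)*(1/39954) = 11/1571 + 5100*(1/39954) = 11/1571 + 850/6659 = 1408599/10461289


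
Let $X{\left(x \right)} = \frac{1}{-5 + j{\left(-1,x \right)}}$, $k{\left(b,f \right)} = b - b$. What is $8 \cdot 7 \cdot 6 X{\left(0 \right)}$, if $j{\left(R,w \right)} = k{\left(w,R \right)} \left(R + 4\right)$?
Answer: $- \frac{336}{5} \approx -67.2$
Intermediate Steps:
$k{\left(b,f \right)} = 0$
$j{\left(R,w \right)} = 0$ ($j{\left(R,w \right)} = 0 \left(R + 4\right) = 0 \left(4 + R\right) = 0$)
$X{\left(x \right)} = - \frac{1}{5}$ ($X{\left(x \right)} = \frac{1}{-5 + 0} = \frac{1}{-5} = - \frac{1}{5}$)
$8 \cdot 7 \cdot 6 X{\left(0 \right)} = 8 \cdot 7 \cdot 6 \left(- \frac{1}{5}\right) = 8 \cdot 42 \left(- \frac{1}{5}\right) = 336 \left(- \frac{1}{5}\right) = - \frac{336}{5}$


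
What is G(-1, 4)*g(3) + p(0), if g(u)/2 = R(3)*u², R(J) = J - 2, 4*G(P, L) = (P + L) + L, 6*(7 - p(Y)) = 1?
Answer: 115/3 ≈ 38.333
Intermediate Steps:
p(Y) = 41/6 (p(Y) = 7 - ⅙*1 = 7 - ⅙ = 41/6)
G(P, L) = L/2 + P/4 (G(P, L) = ((P + L) + L)/4 = ((L + P) + L)/4 = (P + 2*L)/4 = L/2 + P/4)
R(J) = -2 + J
g(u) = 2*u² (g(u) = 2*((-2 + 3)*u²) = 2*(1*u²) = 2*u²)
G(-1, 4)*g(3) + p(0) = ((½)*4 + (¼)*(-1))*(2*3²) + 41/6 = (2 - ¼)*(2*9) + 41/6 = (7/4)*18 + 41/6 = 63/2 + 41/6 = 115/3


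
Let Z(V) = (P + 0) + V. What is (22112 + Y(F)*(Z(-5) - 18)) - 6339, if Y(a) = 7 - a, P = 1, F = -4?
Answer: 15531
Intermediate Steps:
Z(V) = 1 + V (Z(V) = (1 + 0) + V = 1 + V)
(22112 + Y(F)*(Z(-5) - 18)) - 6339 = (22112 + (7 - 1*(-4))*((1 - 5) - 18)) - 6339 = (22112 + (7 + 4)*(-4 - 18)) - 6339 = (22112 + 11*(-22)) - 6339 = (22112 - 242) - 6339 = 21870 - 6339 = 15531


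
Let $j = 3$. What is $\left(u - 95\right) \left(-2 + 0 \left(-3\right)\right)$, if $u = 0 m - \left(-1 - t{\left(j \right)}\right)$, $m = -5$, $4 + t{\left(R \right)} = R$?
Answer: $190$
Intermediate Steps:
$t{\left(R \right)} = -4 + R$
$u = 0$ ($u = 0 \left(-5\right) + \left(\left(4 + \left(-4 + 3\right)\right) - 3\right) = 0 + \left(\left(4 - 1\right) - 3\right) = 0 + \left(3 - 3\right) = 0 + 0 = 0$)
$\left(u - 95\right) \left(-2 + 0 \left(-3\right)\right) = \left(0 - 95\right) \left(-2 + 0 \left(-3\right)\right) = \left(0 - 95\right) \left(-2 + 0\right) = \left(-95\right) \left(-2\right) = 190$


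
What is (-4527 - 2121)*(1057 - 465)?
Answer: -3935616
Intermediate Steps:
(-4527 - 2121)*(1057 - 465) = -6648*592 = -3935616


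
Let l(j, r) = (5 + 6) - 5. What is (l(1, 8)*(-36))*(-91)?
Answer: 19656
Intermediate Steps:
l(j, r) = 6 (l(j, r) = 11 - 5 = 6)
(l(1, 8)*(-36))*(-91) = (6*(-36))*(-91) = -216*(-91) = 19656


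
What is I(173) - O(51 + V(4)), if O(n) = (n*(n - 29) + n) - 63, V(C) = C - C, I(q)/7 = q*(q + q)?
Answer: 417896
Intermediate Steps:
I(q) = 14*q² (I(q) = 7*(q*(q + q)) = 7*(q*(2*q)) = 7*(2*q²) = 14*q²)
V(C) = 0
O(n) = -63 + n + n*(-29 + n) (O(n) = (n*(-29 + n) + n) - 63 = (n + n*(-29 + n)) - 63 = -63 + n + n*(-29 + n))
I(173) - O(51 + V(4)) = 14*173² - (-63 + (51 + 0)² - 28*(51 + 0)) = 14*29929 - (-63 + 51² - 28*51) = 419006 - (-63 + 2601 - 1428) = 419006 - 1*1110 = 419006 - 1110 = 417896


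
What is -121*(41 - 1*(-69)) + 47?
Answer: -13263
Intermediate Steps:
-121*(41 - 1*(-69)) + 47 = -121*(41 + 69) + 47 = -121*110 + 47 = -13310 + 47 = -13263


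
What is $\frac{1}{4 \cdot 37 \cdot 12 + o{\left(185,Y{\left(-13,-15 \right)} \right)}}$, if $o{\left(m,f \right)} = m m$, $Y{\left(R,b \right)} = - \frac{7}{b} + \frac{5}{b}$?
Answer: $\frac{1}{36001} \approx 2.7777 \cdot 10^{-5}$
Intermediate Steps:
$Y{\left(R,b \right)} = - \frac{2}{b}$
$o{\left(m,f \right)} = m^{2}$
$\frac{1}{4 \cdot 37 \cdot 12 + o{\left(185,Y{\left(-13,-15 \right)} \right)}} = \frac{1}{4 \cdot 37 \cdot 12 + 185^{2}} = \frac{1}{148 \cdot 12 + 34225} = \frac{1}{1776 + 34225} = \frac{1}{36001}$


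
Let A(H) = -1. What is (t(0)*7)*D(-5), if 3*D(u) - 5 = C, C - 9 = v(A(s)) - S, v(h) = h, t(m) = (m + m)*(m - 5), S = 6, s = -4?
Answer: 0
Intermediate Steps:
t(m) = 2*m*(-5 + m) (t(m) = (2*m)*(-5 + m) = 2*m*(-5 + m))
C = 2 (C = 9 + (-1 - 1*6) = 9 + (-1 - 6) = 9 - 7 = 2)
D(u) = 7/3 (D(u) = 5/3 + (⅓)*2 = 5/3 + ⅔ = 7/3)
(t(0)*7)*D(-5) = ((2*0*(-5 + 0))*7)*(7/3) = ((2*0*(-5))*7)*(7/3) = (0*7)*(7/3) = 0*(7/3) = 0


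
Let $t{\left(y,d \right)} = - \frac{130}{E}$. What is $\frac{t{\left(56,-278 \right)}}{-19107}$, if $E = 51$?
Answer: $\frac{130}{974457} \approx 0.00013341$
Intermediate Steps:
$t{\left(y,d \right)} = - \frac{130}{51}$
$\frac{t{\left(56,-278 \right)}}{-19107} = - \frac{130}{51 \left(-19107\right)} = \left(- \frac{130}{51}\right) \left(- \frac{1}{19107}\right) = \frac{130}{974457}$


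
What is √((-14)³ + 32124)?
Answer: 2*√7345 ≈ 171.41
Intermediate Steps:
√((-14)³ + 32124) = √(-2744 + 32124) = √29380 = 2*√7345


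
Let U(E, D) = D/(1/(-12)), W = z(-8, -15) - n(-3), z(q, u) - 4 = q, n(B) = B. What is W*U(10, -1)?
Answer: -12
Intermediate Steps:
z(q, u) = 4 + q
W = -1 (W = (4 - 8) - 1*(-3) = -4 + 3 = -1)
U(E, D) = -12*D (U(E, D) = D/(-1/12) = D*(-12) = -12*D)
W*U(10, -1) = -(-12)*(-1) = -1*12 = -12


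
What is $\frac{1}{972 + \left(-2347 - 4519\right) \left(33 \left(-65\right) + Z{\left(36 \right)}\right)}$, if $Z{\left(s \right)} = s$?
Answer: $\frac{1}{14481366} \approx 6.9054 \cdot 10^{-8}$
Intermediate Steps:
$\frac{1}{972 + \left(-2347 - 4519\right) \left(33 \left(-65\right) + Z{\left(36 \right)}\right)} = \frac{1}{972 + \left(-2347 - 4519\right) \left(33 \left(-65\right) + 36\right)} = \frac{1}{972 - 6866 \left(-2145 + 36\right)} = \frac{1}{972 - -14480394} = \frac{1}{972 + 14480394} = \frac{1}{14481366}$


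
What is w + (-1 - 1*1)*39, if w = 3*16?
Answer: -30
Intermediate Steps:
w = 48
w + (-1 - 1*1)*39 = 48 + (-1 - 1*1)*39 = 48 + (-1 - 1)*39 = 48 - 2*39 = 48 - 78 = -30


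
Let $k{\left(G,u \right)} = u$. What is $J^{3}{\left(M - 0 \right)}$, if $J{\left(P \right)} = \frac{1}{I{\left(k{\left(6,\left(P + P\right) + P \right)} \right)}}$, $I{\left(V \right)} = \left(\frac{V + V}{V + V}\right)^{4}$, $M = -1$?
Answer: $1$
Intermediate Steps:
$I{\left(V \right)} = 1$ ($I{\left(V \right)} = \left(\frac{2 V}{2 V}\right)^{4} = \left(2 V \frac{1}{2 V}\right)^{4} = 1^{4} = 1$)
$J{\left(P \right)} = 1$ ($J{\left(P \right)} = 1^{-1} = 1$)
$J^{3}{\left(M - 0 \right)} = 1^{3} = 1$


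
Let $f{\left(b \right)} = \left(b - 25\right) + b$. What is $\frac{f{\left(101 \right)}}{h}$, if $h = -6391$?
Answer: $- \frac{177}{6391} \approx -0.027695$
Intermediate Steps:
$f{\left(b \right)} = -25 + 2 b$ ($f{\left(b \right)} = \left(-25 + b\right) + b = -25 + 2 b$)
$\frac{f{\left(101 \right)}}{h} = \frac{-25 + 2 \cdot 101}{-6391} = \left(-25 + 202\right) \left(- \frac{1}{6391}\right) = 177 \left(- \frac{1}{6391}\right) = - \frac{177}{6391}$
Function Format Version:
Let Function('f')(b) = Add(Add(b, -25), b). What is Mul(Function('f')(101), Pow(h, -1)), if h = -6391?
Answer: Rational(-177, 6391) ≈ -0.027695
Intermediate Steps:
Function('f')(b) = Add(-25, Mul(2, b)) (Function('f')(b) = Add(Add(-25, b), b) = Add(-25, Mul(2, b)))
Mul(Function('f')(101), Pow(h, -1)) = Mul(Add(-25, Mul(2, 101)), Pow(-6391, -1)) = Mul(Add(-25, 202), Rational(-1, 6391)) = Mul(177, Rational(-1, 6391)) = Rational(-177, 6391)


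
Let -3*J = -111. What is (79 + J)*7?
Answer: 812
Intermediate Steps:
J = 37 (J = -⅓*(-111) = 37)
(79 + J)*7 = (79 + 37)*7 = 116*7 = 812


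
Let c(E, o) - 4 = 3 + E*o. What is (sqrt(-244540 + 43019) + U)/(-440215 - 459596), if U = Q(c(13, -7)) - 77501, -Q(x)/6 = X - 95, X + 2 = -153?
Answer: 76001/899811 - I*sqrt(201521)/899811 ≈ 0.084463 - 0.00049889*I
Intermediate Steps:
X = -155 (X = -2 - 153 = -155)
c(E, o) = 7 + E*o (c(E, o) = 4 + (3 + E*o) = 7 + E*o)
Q(x) = 1500 (Q(x) = -6*(-155 - 95) = -6*(-250) = 1500)
U = -76001 (U = 1500 - 77501 = -76001)
(sqrt(-244540 + 43019) + U)/(-440215 - 459596) = (sqrt(-244540 + 43019) - 76001)/(-440215 - 459596) = (sqrt(-201521) - 76001)/(-899811) = (I*sqrt(201521) - 76001)*(-1/899811) = (-76001 + I*sqrt(201521))*(-1/899811) = 76001/899811 - I*sqrt(201521)/899811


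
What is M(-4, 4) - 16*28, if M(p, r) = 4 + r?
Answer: -440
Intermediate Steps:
M(-4, 4) - 16*28 = (4 + 4) - 16*28 = 8 - 448 = -440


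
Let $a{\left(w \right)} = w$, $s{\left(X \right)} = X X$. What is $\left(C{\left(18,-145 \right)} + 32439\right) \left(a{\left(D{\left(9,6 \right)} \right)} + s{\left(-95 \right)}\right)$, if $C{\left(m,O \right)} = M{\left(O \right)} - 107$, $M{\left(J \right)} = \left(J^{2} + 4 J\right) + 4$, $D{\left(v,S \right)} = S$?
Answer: $476665211$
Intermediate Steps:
$M{\left(J \right)} = 4 + J^{2} + 4 J$
$s{\left(X \right)} = X^{2}$
$C{\left(m,O \right)} = -103 + O^{2} + 4 O$ ($C{\left(m,O \right)} = \left(4 + O^{2} + 4 O\right) - 107 = -103 + O^{2} + 4 O$)
$\left(C{\left(18,-145 \right)} + 32439\right) \left(a{\left(D{\left(9,6 \right)} \right)} + s{\left(-95 \right)}\right) = \left(\left(-103 + \left(-145\right)^{2} + 4 \left(-145\right)\right) + 32439\right) \left(6 + \left(-95\right)^{2}\right) = \left(\left(-103 + 21025 - 580\right) + 32439\right) \left(6 + 9025\right) = \left(20342 + 32439\right) 9031 = 52781 \cdot 9031 = 476665211$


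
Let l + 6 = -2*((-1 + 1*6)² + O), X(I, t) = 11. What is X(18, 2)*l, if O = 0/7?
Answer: -616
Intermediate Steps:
O = 0 (O = 0*(⅐) = 0)
l = -56 (l = -6 - 2*((-1 + 1*6)² + 0) = -6 - 2*((-1 + 6)² + 0) = -6 - 2*(5² + 0) = -6 - 2*(25 + 0) = -6 - 2*25 = -6 - 50 = -56)
X(18, 2)*l = 11*(-56) = -616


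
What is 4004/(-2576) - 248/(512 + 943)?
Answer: -230881/133860 ≈ -1.7248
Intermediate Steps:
4004/(-2576) - 248/(512 + 943) = 4004*(-1/2576) - 248/1455 = -143/92 - 248*1/1455 = -143/92 - 248/1455 = -230881/133860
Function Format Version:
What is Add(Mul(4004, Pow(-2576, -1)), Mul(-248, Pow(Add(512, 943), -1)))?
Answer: Rational(-230881, 133860) ≈ -1.7248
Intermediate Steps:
Add(Mul(4004, Pow(-2576, -1)), Mul(-248, Pow(Add(512, 943), -1))) = Add(Mul(4004, Rational(-1, 2576)), Mul(-248, Pow(1455, -1))) = Add(Rational(-143, 92), Mul(-248, Rational(1, 1455))) = Add(Rational(-143, 92), Rational(-248, 1455)) = Rational(-230881, 133860)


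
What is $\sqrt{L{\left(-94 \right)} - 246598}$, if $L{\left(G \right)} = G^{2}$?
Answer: $3 i \sqrt{26418} \approx 487.61 i$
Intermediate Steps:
$\sqrt{L{\left(-94 \right)} - 246598} = \sqrt{\left(-94\right)^{2} - 246598} = \sqrt{8836 - 246598} = \sqrt{-237762} = 3 i \sqrt{26418}$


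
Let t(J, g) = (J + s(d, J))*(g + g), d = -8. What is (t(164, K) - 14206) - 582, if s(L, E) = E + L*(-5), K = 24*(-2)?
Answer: -50116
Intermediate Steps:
K = -48
s(L, E) = E - 5*L
t(J, g) = 2*g*(40 + 2*J) (t(J, g) = (J + (J - 5*(-8)))*(g + g) = (J + (J + 40))*(2*g) = (J + (40 + J))*(2*g) = (40 + 2*J)*(2*g) = 2*g*(40 + 2*J))
(t(164, K) - 14206) - 582 = (4*(-48)*(20 + 164) - 14206) - 582 = (4*(-48)*184 - 14206) - 582 = (-35328 - 14206) - 582 = -49534 - 582 = -50116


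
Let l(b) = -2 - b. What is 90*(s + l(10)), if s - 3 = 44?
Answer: 3150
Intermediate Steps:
s = 47 (s = 3 + 44 = 47)
90*(s + l(10)) = 90*(47 + (-2 - 1*10)) = 90*(47 + (-2 - 10)) = 90*(47 - 12) = 90*35 = 3150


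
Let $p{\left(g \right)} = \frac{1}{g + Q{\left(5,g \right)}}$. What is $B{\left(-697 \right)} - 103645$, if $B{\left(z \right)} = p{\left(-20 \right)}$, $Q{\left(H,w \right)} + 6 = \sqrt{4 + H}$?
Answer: $- \frac{2383836}{23} \approx -1.0365 \cdot 10^{5}$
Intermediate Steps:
$Q{\left(H,w \right)} = -6 + \sqrt{4 + H}$
$p{\left(g \right)} = \frac{1}{-3 + g}$ ($p{\left(g \right)} = \frac{1}{g - \left(6 - \sqrt{4 + 5}\right)} = \frac{1}{g - \left(6 - \sqrt{9}\right)} = \frac{1}{g + \left(-6 + 3\right)} = \frac{1}{g - 3} = \frac{1}{-3 + g}$)
$B{\left(z \right)} = - \frac{1}{23}$ ($B{\left(z \right)} = \frac{1}{-3 - 20} = \frac{1}{-23} = - \frac{1}{23}$)
$B{\left(-697 \right)} - 103645 = - \frac{1}{23} - 103645 = - \frac{2383836}{23}$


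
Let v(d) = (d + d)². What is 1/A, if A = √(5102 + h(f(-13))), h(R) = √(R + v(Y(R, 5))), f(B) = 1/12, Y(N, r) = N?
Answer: √45921/15307 ≈ 0.014000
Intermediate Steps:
v(d) = 4*d² (v(d) = (2*d)² = 4*d²)
f(B) = 1/12
h(R) = √(R + 4*R²)
A = √45921/3 (A = √(5102 + √((1 + 4*(1/12))/12)) = √(5102 + √((1 + ⅓)/12)) = √(5102 + √((1/12)*(4/3))) = √(5102 + √(⅑)) = √(5102 + ⅓) = √(15307/3) = √45921/3 ≈ 71.431)
1/A = 1/(√45921/3) = √45921/15307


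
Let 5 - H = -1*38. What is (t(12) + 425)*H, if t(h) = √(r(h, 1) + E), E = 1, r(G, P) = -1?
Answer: 18275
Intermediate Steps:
t(h) = 0 (t(h) = √(-1 + 1) = √0 = 0)
H = 43 (H = 5 - (-1)*38 = 5 - 1*(-38) = 5 + 38 = 43)
(t(12) + 425)*H = (0 + 425)*43 = 425*43 = 18275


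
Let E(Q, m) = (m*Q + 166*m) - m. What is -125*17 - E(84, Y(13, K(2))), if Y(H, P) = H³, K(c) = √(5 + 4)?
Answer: -549178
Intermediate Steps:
K(c) = 3 (K(c) = √9 = 3)
E(Q, m) = 165*m + Q*m (E(Q, m) = (Q*m + 166*m) - m = (166*m + Q*m) - m = 165*m + Q*m)
-125*17 - E(84, Y(13, K(2))) = -125*17 - 13³*(165 + 84) = -2125 - 2197*249 = -2125 - 1*547053 = -2125 - 547053 = -549178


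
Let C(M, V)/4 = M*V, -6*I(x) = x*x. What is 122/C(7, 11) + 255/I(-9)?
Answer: -25631/1386 ≈ -18.493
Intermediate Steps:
I(x) = -x²/6 (I(x) = -x*x/6 = -x²/6)
C(M, V) = 4*M*V (C(M, V) = 4*(M*V) = 4*M*V)
122/C(7, 11) + 255/I(-9) = 122/((4*7*11)) + 255/((-⅙*(-9)²)) = 122/308 + 255/((-⅙*81)) = 122*(1/308) + 255/(-27/2) = 61/154 + 255*(-2/27) = 61/154 - 170/9 = -25631/1386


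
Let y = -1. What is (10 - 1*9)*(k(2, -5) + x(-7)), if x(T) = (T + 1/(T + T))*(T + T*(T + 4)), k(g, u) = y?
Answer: -100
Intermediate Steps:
k(g, u) = -1
x(T) = (T + 1/(2*T))*(T + T*(4 + T))
(10 - 1*9)*(k(2, -5) + x(-7)) = (10 - 1*9)*(-1 + (5/2 + (-7)³ + (½)*(-7) + 5*(-7)²)) = (10 - 9)*(-1 + (5/2 - 343 - 7/2 + 5*49)) = 1*(-1 + (5/2 - 343 - 7/2 + 245)) = 1*(-1 - 99) = 1*(-100) = -100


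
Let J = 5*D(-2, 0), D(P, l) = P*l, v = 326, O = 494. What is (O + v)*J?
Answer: 0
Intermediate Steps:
J = 0 (J = 5*(-2*0) = 5*0 = 0)
(O + v)*J = (494 + 326)*0 = 820*0 = 0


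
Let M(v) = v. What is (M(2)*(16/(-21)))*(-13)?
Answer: 416/21 ≈ 19.810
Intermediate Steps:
(M(2)*(16/(-21)))*(-13) = (2*(16/(-21)))*(-13) = (2*(16*(-1/21)))*(-13) = (2*(-16/21))*(-13) = -32/21*(-13) = 416/21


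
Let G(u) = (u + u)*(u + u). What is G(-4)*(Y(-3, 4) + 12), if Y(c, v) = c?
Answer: 576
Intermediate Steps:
G(u) = 4*u**2 (G(u) = (2*u)*(2*u) = 4*u**2)
G(-4)*(Y(-3, 4) + 12) = (4*(-4)**2)*(-3 + 12) = (4*16)*9 = 64*9 = 576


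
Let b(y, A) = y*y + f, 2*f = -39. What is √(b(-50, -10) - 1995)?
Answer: √1942/2 ≈ 22.034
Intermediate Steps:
f = -39/2 (f = (½)*(-39) = -39/2 ≈ -19.500)
b(y, A) = -39/2 + y² (b(y, A) = y*y - 39/2 = y² - 39/2 = -39/2 + y²)
√(b(-50, -10) - 1995) = √((-39/2 + (-50)²) - 1995) = √((-39/2 + 2500) - 1995) = √(4961/2 - 1995) = √(971/2) = √1942/2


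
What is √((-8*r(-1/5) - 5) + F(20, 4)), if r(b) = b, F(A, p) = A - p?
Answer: 3*√35/5 ≈ 3.5496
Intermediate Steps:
√((-8*r(-1/5) - 5) + F(20, 4)) = √((-(-8)/5 - 5) + (20 - 1*4)) = √((-(-8)/5 - 5) + (20 - 4)) = √((-8*(-⅕) - 5) + 16) = √((8/5 - 5) + 16) = √(-17/5 + 16) = √(63/5) = 3*√35/5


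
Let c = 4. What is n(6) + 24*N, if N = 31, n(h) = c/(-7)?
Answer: 5204/7 ≈ 743.43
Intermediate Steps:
n(h) = -4/7 (n(h) = 4/(-7) = 4*(-⅐) = -4/7)
n(6) + 24*N = -4/7 + 24*31 = -4/7 + 744 = 5204/7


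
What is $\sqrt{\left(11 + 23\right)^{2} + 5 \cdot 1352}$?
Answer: $2 \sqrt{1979} \approx 88.972$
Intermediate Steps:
$\sqrt{\left(11 + 23\right)^{2} + 5 \cdot 1352} = \sqrt{34^{2} + 6760} = \sqrt{1156 + 6760} = \sqrt{7916} = 2 \sqrt{1979}$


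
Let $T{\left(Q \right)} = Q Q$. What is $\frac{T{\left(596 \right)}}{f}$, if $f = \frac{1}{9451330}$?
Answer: $3357263637280$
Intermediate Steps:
$T{\left(Q \right)} = Q^{2}$
$f = \frac{1}{9451330} \approx 1.0581 \cdot 10^{-7}$
$\frac{T{\left(596 \right)}}{f} = 596^{2} \frac{1}{\frac{1}{9451330}} = 355216 \cdot 9451330 = 3357263637280$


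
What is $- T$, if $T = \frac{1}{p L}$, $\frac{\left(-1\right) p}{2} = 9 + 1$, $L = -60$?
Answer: $- \frac{1}{1200} \approx -0.00083333$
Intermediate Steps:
$p = -20$ ($p = - 2 \left(9 + 1\right) = \left(-2\right) 10 = -20$)
$T = \frac{1}{1200}$ ($T = \frac{1}{\left(-20\right) \left(-60\right)} = \frac{1}{1200} \approx 0.00083333$)
$- T = \left(-1\right) \frac{1}{1200} = - \frac{1}{1200}$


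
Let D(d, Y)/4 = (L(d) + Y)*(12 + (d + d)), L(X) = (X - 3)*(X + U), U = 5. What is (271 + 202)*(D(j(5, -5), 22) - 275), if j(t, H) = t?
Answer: 1618133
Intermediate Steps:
L(X) = (-3 + X)*(5 + X) (L(X) = (X - 3)*(X + 5) = (-3 + X)*(5 + X))
D(d, Y) = 4*(12 + 2*d)*(-15 + Y + d**2 + 2*d) (D(d, Y) = 4*(((-15 + d**2 + 2*d) + Y)*(12 + (d + d))) = 4*((-15 + Y + d**2 + 2*d)*(12 + 2*d)) = 4*((12 + 2*d)*(-15 + Y + d**2 + 2*d)) = 4*(12 + 2*d)*(-15 + Y + d**2 + 2*d))
(271 + 202)*(D(j(5, -5), 22) - 275) = (271 + 202)*((-720 - 24*5 + 8*5**3 + 48*22 + 64*5**2 + 8*22*5) - 275) = 473*((-720 - 120 + 8*125 + 1056 + 64*25 + 880) - 275) = 473*((-720 - 120 + 1000 + 1056 + 1600 + 880) - 275) = 473*(3696 - 275) = 473*3421 = 1618133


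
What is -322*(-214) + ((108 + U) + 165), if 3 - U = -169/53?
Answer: 3666921/53 ≈ 69187.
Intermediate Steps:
U = 328/53 (U = 3 - (-169)/53 = 3 - 1*(-169/53) = 3 + 169/53 = 328/53 ≈ 6.1887)
-322*(-214) + ((108 + U) + 165) = -322*(-214) + ((108 + 328/53) + 165) = 68908 + (6052/53 + 165) = 68908 + 14797/53 = 3666921/53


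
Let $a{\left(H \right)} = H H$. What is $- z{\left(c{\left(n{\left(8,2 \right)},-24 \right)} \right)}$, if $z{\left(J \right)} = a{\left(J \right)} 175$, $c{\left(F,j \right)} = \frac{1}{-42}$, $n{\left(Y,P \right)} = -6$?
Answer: $- \frac{25}{252} \approx -0.099206$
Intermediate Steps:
$a{\left(H \right)} = H^{2}$
$c{\left(F,j \right)} = - \frac{1}{42}$
$z{\left(J \right)} = 175 J^{2}$ ($z{\left(J \right)} = J^{2} \cdot 175 = 175 J^{2}$)
$- z{\left(c{\left(n{\left(8,2 \right)},-24 \right)} \right)} = - 175 \left(- \frac{1}{42}\right)^{2} = - \frac{175}{1764} = \left(-1\right) \frac{25}{252} = - \frac{25}{252}$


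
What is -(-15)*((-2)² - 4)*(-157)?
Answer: 0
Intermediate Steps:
-(-15)*((-2)² - 4)*(-157) = -(-15)*(4 - 4)*(-157) = -(-15)*0*(-157) = -3*0*(-157) = 0*(-157) = 0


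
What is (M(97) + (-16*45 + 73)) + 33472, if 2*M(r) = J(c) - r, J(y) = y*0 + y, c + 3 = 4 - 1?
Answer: 65553/2 ≈ 32777.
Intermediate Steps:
c = 0 (c = -3 + (4 - 1) = -3 + 3 = 0)
J(y) = y (J(y) = 0 + y = y)
M(r) = -r/2 (M(r) = (0 - r)/2 = (-r)/2 = -r/2)
(M(97) + (-16*45 + 73)) + 33472 = (-½*97 + (-16*45 + 73)) + 33472 = (-97/2 + (-720 + 73)) + 33472 = (-97/2 - 647) + 33472 = -1391/2 + 33472 = 65553/2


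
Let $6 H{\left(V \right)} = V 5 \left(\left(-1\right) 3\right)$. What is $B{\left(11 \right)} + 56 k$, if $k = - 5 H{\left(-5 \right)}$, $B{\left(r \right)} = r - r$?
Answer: $-3500$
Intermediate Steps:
$H{\left(V \right)} = - \frac{5 V}{2}$ ($H{\left(V \right)} = \frac{V 5 \left(\left(-1\right) 3\right)}{6} = \frac{5 V \left(-3\right)}{6} = \frac{\left(-15\right) V}{6} = - \frac{5 V}{2}$)
$B{\left(r \right)} = 0$
$k = - \frac{125}{2}$ ($k = - 5 \left(\left(- \frac{5}{2}\right) \left(-5\right)\right) = \left(-5\right) \frac{25}{2} = - \frac{125}{2} \approx -62.5$)
$B{\left(11 \right)} + 56 k = 0 + 56 \left(- \frac{125}{2}\right) = 0 - 3500 = -3500$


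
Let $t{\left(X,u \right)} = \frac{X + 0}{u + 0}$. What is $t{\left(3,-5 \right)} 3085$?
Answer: $-1851$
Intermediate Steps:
$t{\left(X,u \right)} = \frac{X}{u}$
$t{\left(3,-5 \right)} 3085 = \frac{3}{-5} \cdot 3085 = 3 \left(- \frac{1}{5}\right) 3085 = \left(- \frac{3}{5}\right) 3085 = -1851$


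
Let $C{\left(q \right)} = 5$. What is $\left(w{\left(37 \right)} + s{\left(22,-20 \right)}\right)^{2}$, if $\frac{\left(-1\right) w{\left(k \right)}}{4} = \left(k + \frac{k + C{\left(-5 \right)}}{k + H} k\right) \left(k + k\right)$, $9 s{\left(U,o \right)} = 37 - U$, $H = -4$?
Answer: $\frac{674607609025}{1089} \approx 6.1947 \cdot 10^{8}$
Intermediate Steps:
$s{\left(U,o \right)} = \frac{37}{9} - \frac{U}{9}$ ($s{\left(U,o \right)} = \frac{37 - U}{9} = \frac{37}{9} - \frac{U}{9}$)
$w{\left(k \right)} = - 8 k \left(k + \frac{k \left(5 + k\right)}{-4 + k}\right)$ ($w{\left(k \right)} = - 4 \left(k + \frac{k + 5}{k - 4} k\right) \left(k + k\right) = - 4 \left(k + \frac{5 + k}{-4 + k} k\right) 2 k = - 4 \left(k + \frac{k \left(5 + k\right)}{-4 + k}\right) 2 k = - 4 \cdot 2 k \left(k + \frac{k \left(5 + k\right)}{-4 + k}\right) = - 8 k \left(k + \frac{k \left(5 + k\right)}{-4 + k}\right)$)
$\left(w{\left(37 \right)} + s{\left(22,-20 \right)}\right)^{2} = \left(\frac{37^{2} \left(-8 - 592\right)}{-4 + 37} + \left(\frac{37}{9} - \frac{22}{9}\right)\right)^{2} = \left(\frac{1369 \left(-8 - 592\right)}{33} + \left(\frac{37}{9} - \frac{22}{9}\right)\right)^{2} = \left(1369 \cdot \frac{1}{33} \left(-600\right) + \frac{5}{3}\right)^{2} = \left(- \frac{273800}{11} + \frac{5}{3}\right)^{2} = \left(- \frac{821345}{33}\right)^{2} = \frac{674607609025}{1089}$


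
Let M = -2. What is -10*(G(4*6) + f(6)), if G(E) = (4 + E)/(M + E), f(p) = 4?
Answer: -580/11 ≈ -52.727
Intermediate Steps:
G(E) = (4 + E)/(-2 + E)
-10*(G(4*6) + f(6)) = -10*((4 + 4*6)/(-2 + 4*6) + 4) = -10*((4 + 24)/(-2 + 24) + 4) = -10*(28/22 + 4) = -10*((1/22)*28 + 4) = -10*(14/11 + 4) = -10*58/11 = -580/11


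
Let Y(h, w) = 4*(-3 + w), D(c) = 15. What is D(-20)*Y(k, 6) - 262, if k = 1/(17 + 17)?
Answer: -82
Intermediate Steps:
k = 1/34 ≈ 0.029412
Y(h, w) = -12 + 4*w
D(-20)*Y(k, 6) - 262 = 15*(-12 + 4*6) - 262 = 15*(-12 + 24) - 262 = 15*12 - 262 = 180 - 262 = -82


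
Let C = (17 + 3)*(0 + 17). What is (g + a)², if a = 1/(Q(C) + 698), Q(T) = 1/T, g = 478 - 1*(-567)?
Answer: 61504389360616225/56321257041 ≈ 1.0920e+6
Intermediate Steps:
C = 340 (C = 20*17 = 340)
g = 1045 (g = 478 + 567 = 1045)
a = 340/237321 (a = 1/(1/340 + 698) = 1/(237321/340) = 340/237321 ≈ 0.0014327)
(g + a)² = (1045 + 340/237321)² = (248000785/237321)² = 61504389360616225/56321257041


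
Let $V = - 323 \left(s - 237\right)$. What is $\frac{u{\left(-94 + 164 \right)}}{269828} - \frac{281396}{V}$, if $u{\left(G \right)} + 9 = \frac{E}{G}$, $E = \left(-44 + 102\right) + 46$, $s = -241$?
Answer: $- \frac{1328769400851}{729046924060} \approx -1.8226$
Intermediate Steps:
$E = 104$ ($E = 58 + 46 = 104$)
$V = 154394$ ($V = - 323 \left(-241 - 237\right) = \left(-323\right) \left(-478\right) = 154394$)
$u{\left(G \right)} = -9 + \frac{104}{G}$
$\frac{u{\left(-94 + 164 \right)}}{269828} - \frac{281396}{V} = \frac{-9 + \frac{104}{-94 + 164}}{269828} - \frac{281396}{154394} = \left(-9 + \frac{104}{70}\right) \frac{1}{269828} - \frac{140698}{77197} = \left(-9 + 104 \cdot \frac{1}{70}\right) \frac{1}{269828} - \frac{140698}{77197} = \left(-9 + \frac{52}{35}\right) \frac{1}{269828} - \frac{140698}{77197} = \left(- \frac{263}{35}\right) \frac{1}{269828} - \frac{140698}{77197} = - \frac{263}{9443980} - \frac{140698}{77197} = - \frac{1328769400851}{729046924060}$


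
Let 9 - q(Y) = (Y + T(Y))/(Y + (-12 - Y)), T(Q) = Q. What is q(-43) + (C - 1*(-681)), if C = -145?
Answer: 3227/6 ≈ 537.83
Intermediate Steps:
q(Y) = 9 + Y/6 (q(Y) = 9 - (Y + Y)/(Y + (-12 - Y)) = 9 - 2*Y/(-12) = 9 - 2*Y*(-1)/12 = 9 - (-1)*Y/6 = 9 + Y/6)
q(-43) + (C - 1*(-681)) = (9 + (⅙)*(-43)) + (-145 - 1*(-681)) = (9 - 43/6) + (-145 + 681) = 11/6 + 536 = 3227/6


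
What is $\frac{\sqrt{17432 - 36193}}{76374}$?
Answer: $\frac{i \sqrt{18761}}{76374} \approx 0.0017934 i$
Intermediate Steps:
$\frac{\sqrt{17432 - 36193}}{76374} = \sqrt{-18761} \cdot \frac{1}{76374} = i \sqrt{18761} \cdot \frac{1}{76374} = \frac{i \sqrt{18761}}{76374}$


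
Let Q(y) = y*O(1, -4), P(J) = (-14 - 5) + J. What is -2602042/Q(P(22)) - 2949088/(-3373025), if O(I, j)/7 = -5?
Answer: 1755412474258/70833525 ≈ 24782.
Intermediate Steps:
O(I, j) = -35 (O(I, j) = 7*(-5) = -35)
P(J) = -19 + J
Q(y) = -35*y (Q(y) = y*(-35) = -35*y)
-2602042/Q(P(22)) - 2949088/(-3373025) = -2602042*(-1/(35*(-19 + 22))) - 2949088/(-3373025) = -2602042/((-35*3)) - 2949088*(-1/3373025) = -2602042/(-105) + 2949088/3373025 = -2602042*(-1/105) + 2949088/3373025 = 2602042/105 + 2949088/3373025 = 1755412474258/70833525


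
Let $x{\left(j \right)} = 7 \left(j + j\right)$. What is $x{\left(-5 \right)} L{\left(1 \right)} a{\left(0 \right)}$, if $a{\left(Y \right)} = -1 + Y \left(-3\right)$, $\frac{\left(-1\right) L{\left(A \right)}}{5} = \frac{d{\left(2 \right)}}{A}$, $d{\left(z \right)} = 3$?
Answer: $-1050$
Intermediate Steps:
$L{\left(A \right)} = - \frac{15}{A}$ ($L{\left(A \right)} = - 5 \frac{3}{A} = - \frac{15}{A}$)
$x{\left(j \right)} = 14 j$ ($x{\left(j \right)} = 7 \cdot 2 j = 14 j$)
$a{\left(Y \right)} = -1 - 3 Y$
$x{\left(-5 \right)} L{\left(1 \right)} a{\left(0 \right)} = 14 \left(-5\right) \left(- \frac{15}{1}\right) \left(-1 - 0\right) = - 70 \left(\left(-15\right) 1\right) \left(-1 + 0\right) = \left(-70\right) \left(-15\right) \left(-1\right) = 1050 \left(-1\right) = -1050$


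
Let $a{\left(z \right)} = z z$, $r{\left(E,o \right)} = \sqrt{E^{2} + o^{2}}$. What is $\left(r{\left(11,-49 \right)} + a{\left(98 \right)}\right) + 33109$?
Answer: $42713 + \sqrt{2522} \approx 42763.0$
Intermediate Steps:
$a{\left(z \right)} = z^{2}$
$\left(r{\left(11,-49 \right)} + a{\left(98 \right)}\right) + 33109 = \left(\sqrt{11^{2} + \left(-49\right)^{2}} + 98^{2}\right) + 33109 = \left(\sqrt{121 + 2401} + 9604\right) + 33109 = \left(\sqrt{2522} + 9604\right) + 33109 = \left(9604 + \sqrt{2522}\right) + 33109 = 42713 + \sqrt{2522}$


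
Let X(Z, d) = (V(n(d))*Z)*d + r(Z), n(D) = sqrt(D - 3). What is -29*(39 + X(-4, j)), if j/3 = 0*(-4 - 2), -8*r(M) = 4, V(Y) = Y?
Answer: -2233/2 ≈ -1116.5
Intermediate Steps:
n(D) = sqrt(-3 + D)
r(M) = -1/2 (r(M) = -1/8*4 = -1/2)
j = 0 (j = 3*(0*(-4 - 2)) = 3*(0*(-6)) = 3*0 = 0)
X(Z, d) = -1/2 + Z*d*sqrt(-3 + d) (X(Z, d) = (sqrt(-3 + d)*Z)*d - 1/2 = (Z*sqrt(-3 + d))*d - 1/2 = Z*d*sqrt(-3 + d) - 1/2 = -1/2 + Z*d*sqrt(-3 + d))
-29*(39 + X(-4, j)) = -29*(39 + (-1/2 - 4*0*sqrt(-3 + 0))) = -29*(39 + (-1/2 - 4*0*sqrt(-3))) = -29*(39 + (-1/2 - 4*0*I*sqrt(3))) = -29*(39 + (-1/2 + 0)) = -29*(39 - 1/2) = -29*77/2 = -2233/2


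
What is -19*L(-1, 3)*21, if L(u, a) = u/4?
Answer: 399/4 ≈ 99.750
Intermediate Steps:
L(u, a) = u/4 (L(u, a) = u*(¼) = u/4)
-19*L(-1, 3)*21 = -19*(-1)/4*21 = -19*(-¼)*21 = (19/4)*21 = 399/4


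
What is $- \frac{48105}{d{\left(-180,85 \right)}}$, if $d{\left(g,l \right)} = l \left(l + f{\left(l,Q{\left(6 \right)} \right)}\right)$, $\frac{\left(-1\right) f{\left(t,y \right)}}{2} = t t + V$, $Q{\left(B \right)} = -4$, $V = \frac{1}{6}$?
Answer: $\frac{28863}{732632} \approx 0.039396$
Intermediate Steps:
$V = \frac{1}{6} \approx 0.16667$
$f{\left(t,y \right)} = - \frac{1}{3} - 2 t^{2}$ ($f{\left(t,y \right)} = - 2 \left(t t + \frac{1}{6}\right) = - 2 \left(t^{2} + \frac{1}{6}\right) = - 2 \left(\frac{1}{6} + t^{2}\right) = - \frac{1}{3} - 2 t^{2}$)
$d{\left(g,l \right)} = l \left(- \frac{1}{3} + l - 2 l^{2}\right)$ ($d{\left(g,l \right)} = l \left(l - \left(\frac{1}{3} + 2 l^{2}\right)\right) = l \left(- \frac{1}{3} + l - 2 l^{2}\right)$)
$- \frac{48105}{d{\left(-180,85 \right)}} = - \frac{48105}{85 \left(- \frac{1}{3} + 85 - 2 \cdot 85^{2}\right)} = - \frac{48105}{85 \left(- \frac{1}{3} + 85 - 14450\right)} = - \frac{48105}{85 \left(- \frac{43096}{3}\right)} = - \frac{48105}{- \frac{3663160}{3}} = \left(-48105\right) \left(- \frac{3}{3663160}\right) = \frac{28863}{732632}$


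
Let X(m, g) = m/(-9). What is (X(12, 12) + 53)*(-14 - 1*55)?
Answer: -3565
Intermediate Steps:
X(m, g) = -m/9 (X(m, g) = m*(-⅑) = -m/9)
(X(12, 12) + 53)*(-14 - 1*55) = (-⅑*12 + 53)*(-14 - 1*55) = (-4/3 + 53)*(-14 - 55) = (155/3)*(-69) = -3565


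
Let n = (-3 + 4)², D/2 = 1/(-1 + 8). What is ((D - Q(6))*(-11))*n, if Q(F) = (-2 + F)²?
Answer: 1210/7 ≈ 172.86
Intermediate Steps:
D = 2/7 (D = 2/(-1 + 8) = 2/7 ≈ 0.28571)
n = 1 (n = 1² = 1)
((D - Q(6))*(-11))*n = ((2/7 - (-2 + 6)²)*(-11))*1 = ((2/7 - 1*4²)*(-11))*1 = ((2/7 - 1*16)*(-11))*1 = ((2/7 - 16)*(-11))*1 = -110/7*(-11)*1 = (1210/7)*1 = 1210/7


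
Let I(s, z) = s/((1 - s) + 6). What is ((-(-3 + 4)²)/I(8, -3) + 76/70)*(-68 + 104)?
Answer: 3051/70 ≈ 43.586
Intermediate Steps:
I(s, z) = s/(7 - s)
((-(-3 + 4)²)/I(8, -3) + 76/70)*(-68 + 104) = ((-(-3 + 4)²)/((-1*8/(-7 + 8))) + 76/70)*(-68 + 104) = ((-1*1²)/((-1*8/1)) + 76*(1/70))*36 = ((-1*1)/((-1*8*1)) + 38/35)*36 = (-1/(-8) + 38/35)*36 = (-1*(-⅛) + 38/35)*36 = (⅛ + 38/35)*36 = (339/280)*36 = 3051/70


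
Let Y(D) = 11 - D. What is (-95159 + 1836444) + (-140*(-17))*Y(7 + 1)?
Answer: 1748425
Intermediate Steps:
(-95159 + 1836444) + (-140*(-17))*Y(7 + 1) = (-95159 + 1836444) + (-140*(-17))*(11 - (7 + 1)) = 1741285 + 2380*(11 - 1*8) = 1741285 + 2380*(11 - 8) = 1741285 + 2380*3 = 1741285 + 7140 = 1748425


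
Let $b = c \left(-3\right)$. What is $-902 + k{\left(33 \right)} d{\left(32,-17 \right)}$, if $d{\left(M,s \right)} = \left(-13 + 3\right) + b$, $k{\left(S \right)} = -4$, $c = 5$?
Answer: $-802$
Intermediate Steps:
$b = -15$ ($b = 5 \left(-3\right) = -15$)
$d{\left(M,s \right)} = -25$ ($d{\left(M,s \right)} = \left(-13 + 3\right) - 15 = -10 - 15 = -25$)
$-902 + k{\left(33 \right)} d{\left(32,-17 \right)} = -902 - -100 = -902 + 100 = -802$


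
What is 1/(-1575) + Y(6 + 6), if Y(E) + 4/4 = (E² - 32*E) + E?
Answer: -360676/1575 ≈ -229.00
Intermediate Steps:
Y(E) = -1 + E² - 31*E (Y(E) = -1 + ((E² - 32*E) + E) = -1 + (E² - 31*E) = -1 + E² - 31*E)
1/(-1575) + Y(6 + 6) = 1/(-1575) + (-1 + (6 + 6)² - 31*(6 + 6)) = -1/1575 + (-1 + 12² - 31*12) = -1/1575 + (-1 + 144 - 372) = -1/1575 - 229 = -360676/1575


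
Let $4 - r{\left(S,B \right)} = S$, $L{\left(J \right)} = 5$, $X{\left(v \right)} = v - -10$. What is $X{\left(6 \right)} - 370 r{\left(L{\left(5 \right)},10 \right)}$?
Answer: $386$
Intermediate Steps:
$X{\left(v \right)} = 10 + v$ ($X{\left(v \right)} = v + 10 = 10 + v$)
$r{\left(S,B \right)} = 4 - S$
$X{\left(6 \right)} - 370 r{\left(L{\left(5 \right)},10 \right)} = \left(10 + 6\right) - 370 \left(4 - 5\right) = 16 - 370 \left(4 - 5\right) = 16 - -370 = 16 + 370 = 386$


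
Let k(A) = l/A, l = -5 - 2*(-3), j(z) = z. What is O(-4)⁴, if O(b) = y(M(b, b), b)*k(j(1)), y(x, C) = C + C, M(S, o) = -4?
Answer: 4096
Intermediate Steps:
l = 1 (l = -5 + 6 = 1)
k(A) = 1/A
y(x, C) = 2*C
O(b) = 2*b (O(b) = (2*b)/1 = (2*b)*1 = 2*b)
O(-4)⁴ = (2*(-4))⁴ = (-8)⁴ = 4096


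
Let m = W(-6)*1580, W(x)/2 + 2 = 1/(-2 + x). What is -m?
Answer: 6715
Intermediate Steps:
W(x) = -4 + 2/(-2 + x)
m = -6715 (m = (2*(5 - 2*(-6))/(-2 - 6))*1580 = (2*(5 + 12)/(-8))*1580 = (2*(-⅛)*17)*1580 = -17/4*1580 = -6715)
-m = -1*(-6715) = 6715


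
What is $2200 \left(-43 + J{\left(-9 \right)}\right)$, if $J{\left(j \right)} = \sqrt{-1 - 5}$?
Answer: $-94600 + 2200 i \sqrt{6} \approx -94600.0 + 5388.9 i$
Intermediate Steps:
$J{\left(j \right)} = i \sqrt{6}$ ($J{\left(j \right)} = \sqrt{-6} = i \sqrt{6}$)
$2200 \left(-43 + J{\left(-9 \right)}\right) = 2200 \left(-43 + i \sqrt{6}\right) = -94600 + 2200 i \sqrt{6}$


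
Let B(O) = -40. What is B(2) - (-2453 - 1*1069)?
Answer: 3482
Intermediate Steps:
B(2) - (-2453 - 1*1069) = -40 - (-2453 - 1*1069) = -40 - (-2453 - 1069) = -40 - 1*(-3522) = -40 + 3522 = 3482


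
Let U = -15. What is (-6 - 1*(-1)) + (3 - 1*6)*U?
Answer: 40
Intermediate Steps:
(-6 - 1*(-1)) + (3 - 1*6)*U = (-6 - 1*(-1)) + (3 - 1*6)*(-15) = (-6 + 1) + (3 - 6)*(-15) = -5 - 3*(-15) = -5 + 45 = 40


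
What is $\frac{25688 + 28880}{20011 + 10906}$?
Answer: $\frac{54568}{30917} \approx 1.765$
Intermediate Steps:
$\frac{25688 + 28880}{20011 + 10906} = \frac{54568}{30917}$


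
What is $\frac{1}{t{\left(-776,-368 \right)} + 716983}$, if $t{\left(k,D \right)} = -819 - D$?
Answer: $\frac{1}{716532} \approx 1.3956 \cdot 10^{-6}$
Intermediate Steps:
$\frac{1}{t{\left(-776,-368 \right)} + 716983} = \frac{1}{\left(-819 - -368\right) + 716983} = \frac{1}{\left(-819 + 368\right) + 716983} = \frac{1}{-451 + 716983} = \frac{1}{716532}$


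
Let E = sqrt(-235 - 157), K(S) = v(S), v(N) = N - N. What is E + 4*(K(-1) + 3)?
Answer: 12 + 14*I*sqrt(2) ≈ 12.0 + 19.799*I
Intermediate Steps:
v(N) = 0
K(S) = 0
E = 14*I*sqrt(2) (E = sqrt(-392) = 14*I*sqrt(2) ≈ 19.799*I)
E + 4*(K(-1) + 3) = 14*I*sqrt(2) + 4*(0 + 3) = 14*I*sqrt(2) + 4*3 = 14*I*sqrt(2) + 12 = 12 + 14*I*sqrt(2)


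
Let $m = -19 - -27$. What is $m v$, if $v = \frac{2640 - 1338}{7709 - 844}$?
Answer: $\frac{10416}{6865} \approx 1.5173$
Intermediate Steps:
$m = 8$ ($m = -19 + 27 = 8$)
$v = \frac{1302}{6865} \approx 0.18966$
$m v = 8 \cdot \frac{1302}{6865} = \frac{10416}{6865}$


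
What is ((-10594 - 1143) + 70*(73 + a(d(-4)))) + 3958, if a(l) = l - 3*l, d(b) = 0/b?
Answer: -2669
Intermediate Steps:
d(b) = 0
a(l) = -2*l
((-10594 - 1143) + 70*(73 + a(d(-4)))) + 3958 = ((-10594 - 1143) + 70*(73 - 2*0)) + 3958 = (-11737 + 70*(73 + 0)) + 3958 = (-11737 + 70*73) + 3958 = (-11737 + 5110) + 3958 = -6627 + 3958 = -2669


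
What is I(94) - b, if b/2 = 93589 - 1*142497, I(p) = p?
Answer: 97910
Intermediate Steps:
b = -97816 (b = 2*(93589 - 1*142497) = 2*(93589 - 142497) = 2*(-48908) = -97816)
I(94) - b = 94 - 1*(-97816) = 94 + 97816 = 97910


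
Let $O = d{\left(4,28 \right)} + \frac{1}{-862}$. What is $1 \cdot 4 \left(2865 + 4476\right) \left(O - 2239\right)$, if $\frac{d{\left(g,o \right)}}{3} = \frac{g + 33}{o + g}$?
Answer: $- \frac{226341110883}{3448} \approx -6.5644 \cdot 10^{7}$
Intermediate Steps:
$d{\left(g,o \right)} = \frac{3 \left(33 + g\right)}{g + o}$ ($d{\left(g,o \right)} = 3 \frac{g + 33}{o + g} = 3 \frac{33 + g}{g + o} = \frac{3 \left(33 + g\right)}{g + o}$)
$O = \frac{47825}{13792}$ ($O = \frac{3 \left(33 + 4\right)}{4 + 28} + \frac{1}{-862} = 3 \cdot \frac{1}{32} \cdot 37 - \frac{1}{862} = \frac{111}{32} - \frac{1}{862} = \frac{47825}{13792} \approx 3.4676$)
$1 \cdot 4 \left(2865 + 4476\right) \left(O - 2239\right) = 1 \cdot 4 \left(2865 + 4476\right) \left(\frac{47825}{13792} - 2239\right) = 4 \cdot 7341 \left(- \frac{30832463}{13792}\right) = 4 \left(- \frac{226341110883}{13792}\right) = - \frac{226341110883}{3448}$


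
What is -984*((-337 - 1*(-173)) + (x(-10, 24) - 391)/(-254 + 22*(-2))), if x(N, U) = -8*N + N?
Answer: 23887092/149 ≈ 1.6032e+5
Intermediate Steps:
x(N, U) = -7*N
-984*((-337 - 1*(-173)) + (x(-10, 24) - 391)/(-254 + 22*(-2))) = -984*((-337 - 1*(-173)) + (-7*(-10) - 391)/(-254 + 22*(-2))) = -984*((-337 + 173) + (70 - 391)/(-254 - 44)) = -984*(-164 - 321/(-298)) = -984*(-164 - 321*(-1/298)) = -984*(-164 + 321/298) = -984*(-48551/298) = 23887092/149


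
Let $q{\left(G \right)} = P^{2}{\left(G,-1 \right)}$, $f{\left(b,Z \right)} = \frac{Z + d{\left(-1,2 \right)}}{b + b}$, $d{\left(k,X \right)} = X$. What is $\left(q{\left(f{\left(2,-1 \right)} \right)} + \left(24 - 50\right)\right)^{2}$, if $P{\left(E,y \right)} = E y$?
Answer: $\frac{172225}{256} \approx 672.75$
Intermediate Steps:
$f{\left(b,Z \right)} = \frac{2 + Z}{2 b}$ ($f{\left(b,Z \right)} = \frac{Z + 2}{b + b} = \frac{2 + Z}{2 b}$)
$q{\left(G \right)} = G^{2}$ ($q{\left(G \right)} = \left(G \left(-1\right)\right)^{2} = \left(- G\right)^{2} = G^{2}$)
$\left(q{\left(f{\left(2,-1 \right)} \right)} + \left(24 - 50\right)\right)^{2} = \left(\left(\frac{2 - 1}{2 \cdot 2}\right)^{2} + \left(24 - 50\right)\right)^{2} = \left(\left(\frac{1}{2} \cdot \frac{1}{2} \cdot 1\right)^{2} + \left(24 - 50\right)\right)^{2} = \left(\left(\frac{1}{4}\right)^{2} - 26\right)^{2} = \left(\frac{1}{16} - 26\right)^{2} = \left(- \frac{415}{16}\right)^{2} = \frac{172225}{256}$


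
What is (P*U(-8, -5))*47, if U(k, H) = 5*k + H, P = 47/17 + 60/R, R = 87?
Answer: -3601845/493 ≈ -7306.0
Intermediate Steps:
P = 1703/493 (P = 47/17 + 60/87 = 47*(1/17) + 60*(1/87) = 47/17 + 20/29 = 1703/493 ≈ 3.4544)
U(k, H) = H + 5*k
(P*U(-8, -5))*47 = (1703*(-5 + 5*(-8))/493)*47 = (1703*(-5 - 40)/493)*47 = ((1703/493)*(-45))*47 = -76635/493*47 = -3601845/493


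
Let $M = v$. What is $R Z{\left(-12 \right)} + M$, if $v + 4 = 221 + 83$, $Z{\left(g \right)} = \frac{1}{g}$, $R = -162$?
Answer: $\frac{627}{2} \approx 313.5$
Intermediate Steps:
$v = 300$ ($v = -4 + \left(221 + 83\right) = -4 + 304 = 300$)
$M = 300$
$R Z{\left(-12 \right)} + M = - \frac{162}{-12} + 300 = \left(-162\right) \left(- \frac{1}{12}\right) + 300 = \frac{27}{2} + 300 = \frac{627}{2}$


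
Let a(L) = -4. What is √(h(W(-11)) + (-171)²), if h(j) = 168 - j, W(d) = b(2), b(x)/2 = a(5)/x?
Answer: √29413 ≈ 171.50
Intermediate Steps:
b(x) = -8/x (b(x) = 2*(-4/x) = -8/x)
W(d) = -4 (W(d) = -8/2 = -8*½ = -4)
√(h(W(-11)) + (-171)²) = √((168 - 1*(-4)) + (-171)²) = √((168 + 4) + 29241) = √(172 + 29241) = √29413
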